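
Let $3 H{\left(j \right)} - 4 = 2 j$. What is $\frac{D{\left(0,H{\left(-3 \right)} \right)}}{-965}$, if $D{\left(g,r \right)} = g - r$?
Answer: $- \frac{2}{2895} \approx -0.00069085$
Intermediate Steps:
$H{\left(j \right)} = \frac{4}{3} + \frac{2 j}{3}$
$\frac{D{\left(0,H{\left(-3 \right)} \right)}}{-965} = \frac{0 - \left(\frac{4}{3} + \frac{2}{3} \left(-3\right)\right)}{-965} = \left(0 - \left(\frac{4}{3} - 2\right)\right) \left(- \frac{1}{965}\right) = \left(0 - - \frac{2}{3}\right) \left(- \frac{1}{965}\right) = \left(0 + \frac{2}{3}\right) \left(- \frac{1}{965}\right) = \frac{2}{3} \left(- \frac{1}{965}\right) = - \frac{2}{2895}$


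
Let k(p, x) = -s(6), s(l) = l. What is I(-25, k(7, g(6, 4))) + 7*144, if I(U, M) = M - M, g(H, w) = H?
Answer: 1008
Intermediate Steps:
k(p, x) = -6 (k(p, x) = -1*6 = -6)
I(U, M) = 0
I(-25, k(7, g(6, 4))) + 7*144 = 0 + 7*144 = 0 + 1008 = 1008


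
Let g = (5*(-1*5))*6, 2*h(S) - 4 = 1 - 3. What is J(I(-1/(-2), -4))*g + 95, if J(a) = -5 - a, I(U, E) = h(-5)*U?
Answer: 920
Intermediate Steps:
h(S) = 1 (h(S) = 2 + (1 - 3)/2 = 2 + (½)*(-2) = 2 - 1 = 1)
I(U, E) = U (I(U, E) = 1*U = U)
g = -150 (g = (5*(-5))*6 = -25*6 = -150)
J(I(-1/(-2), -4))*g + 95 = (-5 - (-1)/(-2))*(-150) + 95 = (-5 - (-1)*(-1)/2)*(-150) + 95 = (-5 - 1*½)*(-150) + 95 = (-5 - ½)*(-150) + 95 = -11/2*(-150) + 95 = 825 + 95 = 920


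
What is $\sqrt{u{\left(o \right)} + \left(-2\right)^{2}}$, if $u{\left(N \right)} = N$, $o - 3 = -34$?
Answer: $3 i \sqrt{3} \approx 5.1962 i$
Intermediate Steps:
$o = -31$ ($o = 3 - 34 = -31$)
$\sqrt{u{\left(o \right)} + \left(-2\right)^{2}} = \sqrt{-31 + \left(-2\right)^{2}} = \sqrt{-31 + 4} = \sqrt{-27} = 3 i \sqrt{3}$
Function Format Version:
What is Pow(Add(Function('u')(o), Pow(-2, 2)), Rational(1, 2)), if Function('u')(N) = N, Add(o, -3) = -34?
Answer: Mul(3, I, Pow(3, Rational(1, 2))) ≈ Mul(5.1962, I)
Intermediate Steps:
o = -31 (o = Add(3, -34) = -31)
Pow(Add(Function('u')(o), Pow(-2, 2)), Rational(1, 2)) = Pow(Add(-31, Pow(-2, 2)), Rational(1, 2)) = Pow(Add(-31, 4), Rational(1, 2)) = Pow(-27, Rational(1, 2)) = Mul(3, I, Pow(3, Rational(1, 2)))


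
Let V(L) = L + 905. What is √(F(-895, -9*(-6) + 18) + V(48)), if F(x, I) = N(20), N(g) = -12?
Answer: √941 ≈ 30.676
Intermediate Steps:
F(x, I) = -12
V(L) = 905 + L
√(F(-895, -9*(-6) + 18) + V(48)) = √(-12 + (905 + 48)) = √(-12 + 953) = √941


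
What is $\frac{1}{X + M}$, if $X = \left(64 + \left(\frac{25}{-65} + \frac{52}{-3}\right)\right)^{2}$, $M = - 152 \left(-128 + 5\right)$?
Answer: $\frac{1521}{31694641} \approx 4.7989 \cdot 10^{-5}$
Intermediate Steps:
$M = 18696$ ($M = \left(-152\right) \left(-123\right) = 18696$)
$X = \frac{3258025}{1521}$ ($X = \left(64 + \left(25 \left(- \frac{1}{65}\right) + 52 \left(- \frac{1}{3}\right)\right)\right)^{2} = \left(64 - \frac{691}{39}\right)^{2} = \left(\frac{1805}{39}\right)^{2} = \frac{3258025}{1521} \approx 2142.0$)
$\frac{1}{X + M} = \frac{1}{\frac{3258025}{1521} + 18696} = \frac{1}{\frac{31694641}{1521}} = \frac{1521}{31694641}$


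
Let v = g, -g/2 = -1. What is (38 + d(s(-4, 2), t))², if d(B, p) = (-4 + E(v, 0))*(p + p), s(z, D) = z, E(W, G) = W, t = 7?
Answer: 100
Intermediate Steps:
g = 2 (g = -2*(-1) = 2)
v = 2
d(B, p) = -4*p (d(B, p) = (-4 + 2)*(p + p) = -4*p)
(38 + d(s(-4, 2), t))² = (38 - 4*7)² = (38 - 28)² = 10² = 100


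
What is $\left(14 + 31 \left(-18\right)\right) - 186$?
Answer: $-730$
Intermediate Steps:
$\left(14 + 31 \left(-18\right)\right) - 186 = \left(14 - 558\right) - 186 = -544 - 186 = -730$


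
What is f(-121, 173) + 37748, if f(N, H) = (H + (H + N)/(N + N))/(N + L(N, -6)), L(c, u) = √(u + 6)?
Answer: 552647561/14641 ≈ 37747.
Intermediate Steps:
L(c, u) = √(6 + u)
f(N, H) = (H + (H + N)/(2*N))/N (f(N, H) = (H + (H + N)/(N + N))/(N + √(6 - 6)) = (H + (H + N)/((2*N)))/(N + √0) = (H + (H + N)*(1/(2*N)))/(N + 0) = (H + (H + N)/(2*N))/N)
f(-121, 173) + 37748 = (½)*(173 - 121 + 2*173*(-121))/(-121)² + 37748 = (½)*(1/14641)*(173 - 121 - 41866) + 37748 = (½)*(1/14641)*(-41814) + 37748 = -20907/14641 + 37748 = 552647561/14641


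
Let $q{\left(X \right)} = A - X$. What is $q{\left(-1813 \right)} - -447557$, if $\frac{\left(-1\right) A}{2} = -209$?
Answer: $449788$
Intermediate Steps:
$A = 418$ ($A = \left(-2\right) \left(-209\right) = 418$)
$q{\left(X \right)} = 418 - X$
$q{\left(-1813 \right)} - -447557 = \left(418 - -1813\right) - -447557 = \left(418 + 1813\right) + 447557 = 2231 + 447557 = 449788$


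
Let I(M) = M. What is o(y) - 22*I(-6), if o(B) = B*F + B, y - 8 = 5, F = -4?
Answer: 93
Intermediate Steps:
y = 13 (y = 8 + 5 = 13)
o(B) = -3*B (o(B) = B*(-4) + B = -4*B + B = -3*B)
o(y) - 22*I(-6) = -3*13 - 22*(-6) = -39 + 132 = 93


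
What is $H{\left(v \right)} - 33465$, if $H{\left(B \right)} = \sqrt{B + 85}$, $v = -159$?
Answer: $-33465 + i \sqrt{74} \approx -33465.0 + 8.6023 i$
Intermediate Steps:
$H{\left(B \right)} = \sqrt{85 + B}$
$H{\left(v \right)} - 33465 = \sqrt{85 - 159} - 33465 = \sqrt{-74} - 33465 = i \sqrt{74} - 33465 = -33465 + i \sqrt{74}$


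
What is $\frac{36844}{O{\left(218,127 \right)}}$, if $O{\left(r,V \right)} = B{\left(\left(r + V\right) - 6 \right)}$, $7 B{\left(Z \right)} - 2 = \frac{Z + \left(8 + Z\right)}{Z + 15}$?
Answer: $\frac{45649716}{697} \approx 65495.0$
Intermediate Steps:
$B{\left(Z \right)} = \frac{2}{7} + \frac{8 + 2 Z}{7 \left(15 + Z\right)}$ ($B{\left(Z \right)} = \frac{2}{7} + \frac{\left(Z + \left(8 + Z\right)\right) \frac{1}{Z + 15}}{7} = \frac{2}{7} + \frac{\left(8 + 2 Z\right) \frac{1}{15 + Z}}{7} = \frac{2}{7} + \frac{\frac{1}{15 + Z} \left(8 + 2 Z\right)}{7} = \frac{2}{7} + \frac{8 + 2 Z}{7 \left(15 + Z\right)}$)
$O{\left(r,V \right)} = \frac{2 \left(7 + 2 V + 2 r\right)}{7 \left(9 + V + r\right)}$ ($O{\left(r,V \right)} = \frac{2 \left(19 + 2 \left(\left(r + V\right) - 6\right)\right)}{7 \left(15 - \left(6 - V - r\right)\right)} = \frac{2 \left(19 + 2 \left(\left(V + r\right) - 6\right)\right)}{7 \left(15 - \left(6 - V - r\right)\right)} = \frac{2 \left(19 + 2 \left(-6 + V + r\right)\right)}{7 \left(15 + \left(-6 + V + r\right)\right)} = \frac{2 \left(19 + \left(-12 + 2 V + 2 r\right)\right)}{7 \left(9 + V + r\right)} = \frac{2 \left(7 + 2 V + 2 r\right)}{7 \left(9 + V + r\right)}$)
$\frac{36844}{O{\left(218,127 \right)}} = \frac{36844}{\frac{2}{7} \frac{1}{9 + 127 + 218} \left(7 + 2 \cdot 127 + 2 \cdot 218\right)} = \frac{36844}{\frac{2}{7} \cdot \frac{1}{354} \left(7 + 254 + 436\right)} = \frac{36844}{\frac{2}{7} \cdot \frac{1}{354} \cdot 697} = \frac{36844}{\frac{697}{1239}} = 36844 \cdot \frac{1239}{697} = \frac{45649716}{697}$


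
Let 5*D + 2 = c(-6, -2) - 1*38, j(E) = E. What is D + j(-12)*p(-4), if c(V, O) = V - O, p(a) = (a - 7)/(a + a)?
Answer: -253/10 ≈ -25.300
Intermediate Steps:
p(a) = (-7 + a)/(2*a) (p(a) = (-7 + a)/((2*a)) = (-7 + a)*(1/(2*a)) = (-7 + a)/(2*a))
D = -44/5 (D = -2/5 + ((-6 - 1*(-2)) - 1*38)/5 = -2/5 + ((-6 + 2) - 38)/5 = -2/5 + (-4 - 38)/5 = -2/5 + (1/5)*(-42) = -2/5 - 42/5 = -44/5 ≈ -8.8000)
D + j(-12)*p(-4) = -44/5 - 6*(-7 - 4)/(-4) = -44/5 - 6*(-1)*(-11)/4 = -44/5 - 12*11/8 = -44/5 - 33/2 = -253/10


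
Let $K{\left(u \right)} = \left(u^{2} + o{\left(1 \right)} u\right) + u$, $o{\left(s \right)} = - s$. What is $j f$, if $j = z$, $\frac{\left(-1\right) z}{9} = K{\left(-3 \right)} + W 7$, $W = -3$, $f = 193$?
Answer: $20844$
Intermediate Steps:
$K{\left(u \right)} = u^{2}$ ($K{\left(u \right)} = \left(u^{2} + \left(-1\right) 1 u\right) + u = \left(u^{2} - u\right) + u = u^{2}$)
$z = 108$ ($z = - 9 \left(\left(-3\right)^{2} - 21\right) = - 9 \left(9 - 21\right) = \left(-9\right) \left(-12\right) = 108$)
$j = 108$
$j f = 108 \cdot 193 = 20844$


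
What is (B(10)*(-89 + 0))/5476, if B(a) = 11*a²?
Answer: -24475/1369 ≈ -17.878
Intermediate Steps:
(B(10)*(-89 + 0))/5476 = ((11*10²)*(-89 + 0))/5476 = ((11*100)*(-89))*(1/5476) = (1100*(-89))*(1/5476) = -97900*1/5476 = -24475/1369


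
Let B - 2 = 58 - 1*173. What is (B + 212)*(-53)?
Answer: -5247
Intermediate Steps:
B = -113 (B = 2 + (58 - 1*173) = 2 + (58 - 173) = 2 - 115 = -113)
(B + 212)*(-53) = (-113 + 212)*(-53) = 99*(-53) = -5247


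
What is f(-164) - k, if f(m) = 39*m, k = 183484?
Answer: -189880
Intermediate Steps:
f(-164) - k = 39*(-164) - 1*183484 = -6396 - 183484 = -189880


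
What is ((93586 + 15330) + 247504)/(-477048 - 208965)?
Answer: -356420/686013 ≈ -0.51955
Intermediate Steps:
((93586 + 15330) + 247504)/(-477048 - 208965) = (108916 + 247504)/(-686013) = 356420*(-1/686013) = -356420/686013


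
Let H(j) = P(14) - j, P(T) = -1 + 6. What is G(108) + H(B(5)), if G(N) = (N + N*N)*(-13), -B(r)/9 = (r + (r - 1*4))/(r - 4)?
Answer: -152977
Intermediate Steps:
P(T) = 5
B(r) = -9*(-4 + 2*r)/(-4 + r) (B(r) = -9*(r + (r - 1*4))/(r - 4) = -9*(r + (r - 4))/(-4 + r) = -9*(r + (-4 + r))/(-4 + r) = -9*(-4 + 2*r)/(-4 + r))
H(j) = 5 - j
G(N) = -13*N - 13*N² (G(N) = (N + N²)*(-13) = -13*N - 13*N²)
G(108) + H(B(5)) = -13*108*(1 + 108) + (5 - 18*(2 - 1*5)/(-4 + 5)) = -13*108*109 + (5 - 18*(2 - 5)/1) = -153036 + (5 - 18*(-3)) = -153036 + (5 - 1*(-54)) = -153036 + (5 + 54) = -153036 + 59 = -152977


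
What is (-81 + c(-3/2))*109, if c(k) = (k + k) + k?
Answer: -18639/2 ≈ -9319.5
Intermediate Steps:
c(k) = 3*k (c(k) = 2*k + k = 3*k)
(-81 + c(-3/2))*109 = (-81 + 3*(-3/2))*109 = (-81 - 9/2)*109 = -171/2*109 = -18639/2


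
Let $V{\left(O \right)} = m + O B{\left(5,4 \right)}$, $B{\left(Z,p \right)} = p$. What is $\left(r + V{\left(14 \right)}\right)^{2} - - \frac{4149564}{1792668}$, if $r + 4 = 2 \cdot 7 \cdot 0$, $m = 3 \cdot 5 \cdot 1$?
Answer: $\frac{670953018}{149389} \approx 4491.3$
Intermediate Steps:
$m = 15$ ($m = 15 \cdot 1 = 15$)
$V{\left(O \right)} = 15 + 4 O$ ($V{\left(O \right)} = 15 + O 4 = 15 + 4 O$)
$r = -4$ ($r = -4 + 2 \cdot 7 \cdot 0 = -4 + 14 \cdot 0 = -4 + 0 = -4$)
$\left(r + V{\left(14 \right)}\right)^{2} - - \frac{4149564}{1792668} = \left(-4 + \left(15 + 4 \cdot 14\right)\right)^{2} - - \frac{4149564}{1792668} = \left(-4 + \left(15 + 56\right)\right)^{2} - \left(-4149564\right) \frac{1}{1792668} = \left(-4 + 71\right)^{2} - - \frac{345797}{149389} = 67^{2} + \frac{345797}{149389} = 4489 + \frac{345797}{149389} = \frac{670953018}{149389}$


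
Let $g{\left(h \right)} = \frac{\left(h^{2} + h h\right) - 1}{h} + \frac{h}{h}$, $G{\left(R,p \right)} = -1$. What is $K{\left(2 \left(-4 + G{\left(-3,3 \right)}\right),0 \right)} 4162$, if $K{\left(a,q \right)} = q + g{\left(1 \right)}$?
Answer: $8324$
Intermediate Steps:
$g{\left(h \right)} = 1 + \frac{-1 + 2 h^{2}}{h}$ ($g{\left(h \right)} = \frac{\left(h^{2} + h^{2}\right) - 1}{h} + 1 = \frac{2 h^{2} - 1}{h} + 1 = \frac{-1 + 2 h^{2}}{h} + 1 = 1 + \frac{-1 + 2 h^{2}}{h}$)
$K{\left(a,q \right)} = 2 + q$ ($K{\left(a,q \right)} = q + \left(1 - 1^{-1} + 2 \cdot 1\right) = q + \left(1 - 1 + 2\right) = q + 2 = 2 + q$)
$K{\left(2 \left(-4 + G{\left(-3,3 \right)}\right),0 \right)} 4162 = \left(2 + 0\right) 4162 = 2 \cdot 4162 = 8324$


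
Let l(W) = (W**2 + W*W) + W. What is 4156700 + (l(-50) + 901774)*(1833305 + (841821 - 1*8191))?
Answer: 2418178127640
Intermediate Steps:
l(W) = W + 2*W**2 (l(W) = (W**2 + W**2) + W = 2*W**2 + W = W + 2*W**2)
4156700 + (l(-50) + 901774)*(1833305 + (841821 - 1*8191)) = 4156700 + (-50*(1 + 2*(-50)) + 901774)*(1833305 + (841821 - 1*8191)) = 4156700 + (-50*(1 - 100) + 901774)*(1833305 + (841821 - 8191)) = 4156700 + (-50*(-99) + 901774)*(1833305 + 833630) = 4156700 + (4950 + 901774)*2666935 = 4156700 + 906724*2666935 = 4156700 + 2418173970940 = 2418178127640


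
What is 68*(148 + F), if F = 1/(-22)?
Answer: 110670/11 ≈ 10061.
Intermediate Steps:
F = -1/22 ≈ -0.045455
68*(148 + F) = 68*(148 - 1/22) = 68*(3255/22) = 110670/11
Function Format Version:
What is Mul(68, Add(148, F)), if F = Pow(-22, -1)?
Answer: Rational(110670, 11) ≈ 10061.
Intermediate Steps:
F = Rational(-1, 22) ≈ -0.045455
Mul(68, Add(148, F)) = Mul(68, Add(148, Rational(-1, 22))) = Mul(68, Rational(3255, 22)) = Rational(110670, 11)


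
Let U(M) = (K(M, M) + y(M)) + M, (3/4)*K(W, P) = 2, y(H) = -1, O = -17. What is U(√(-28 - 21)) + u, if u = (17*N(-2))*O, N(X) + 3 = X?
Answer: 4340/3 + 7*I ≈ 1446.7 + 7.0*I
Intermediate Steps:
N(X) = -3 + X
K(W, P) = 8/3 (K(W, P) = (4/3)*2 = 8/3)
U(M) = 5/3 + M (U(M) = (8/3 - 1) + M = 5/3 + M)
u = 1445 (u = (17*(-3 - 2))*(-17) = (17*(-5))*(-17) = -85*(-17) = 1445)
U(√(-28 - 21)) + u = (5/3 + √(-28 - 21)) + 1445 = (5/3 + √(-49)) + 1445 = (5/3 + 7*I) + 1445 = 4340/3 + 7*I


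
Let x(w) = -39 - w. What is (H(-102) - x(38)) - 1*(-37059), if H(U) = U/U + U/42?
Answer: 259942/7 ≈ 37135.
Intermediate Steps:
H(U) = 1 + U/42 (H(U) = 1 + U*(1/42) = 1 + U/42)
(H(-102) - x(38)) - 1*(-37059) = ((1 + (1/42)*(-102)) - (-39 - 1*38)) - 1*(-37059) = ((1 - 17/7) - (-39 - 38)) + 37059 = (-10/7 - 1*(-77)) + 37059 = (-10/7 + 77) + 37059 = 529/7 + 37059 = 259942/7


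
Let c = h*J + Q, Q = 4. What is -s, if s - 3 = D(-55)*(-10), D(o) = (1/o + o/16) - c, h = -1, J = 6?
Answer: -1545/88 ≈ -17.557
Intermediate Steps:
c = -2 (c = -1*6 + 4 = -6 + 4 = -2)
D(o) = 2 + 1/o + o/16 (D(o) = (1/o + o/16) - 1*(-2) = (1/o + o*(1/16)) + 2 = (1/o + o/16) + 2 = 2 + 1/o + o/16)
s = 1545/88 (s = 3 + (2 + 1/(-55) + (1/16)*(-55))*(-10) = 3 + (2 - 1/55 - 55/16)*(-10) = 3 - 1281/880*(-10) = 3 + 1281/88 = 1545/88 ≈ 17.557)
-s = -1*1545/88 = -1545/88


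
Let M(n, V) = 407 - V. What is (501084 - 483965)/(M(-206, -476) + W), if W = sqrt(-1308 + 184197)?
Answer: 15116077/596800 - 51357*sqrt(20321)/596800 ≈ 13.061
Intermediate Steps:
W = 3*sqrt(20321) (W = sqrt(182889) = 3*sqrt(20321) ≈ 427.66)
(501084 - 483965)/(M(-206, -476) + W) = (501084 - 483965)/((407 - 1*(-476)) + 3*sqrt(20321)) = 17119/((407 + 476) + 3*sqrt(20321)) = 17119/(883 + 3*sqrt(20321))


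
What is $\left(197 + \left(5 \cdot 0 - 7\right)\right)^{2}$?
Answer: $36100$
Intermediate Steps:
$\left(197 + \left(5 \cdot 0 - 7\right)\right)^{2} = \left(197 + \left(0 - 7\right)\right)^{2} = \left(197 - 7\right)^{2} = 190^{2} = 36100$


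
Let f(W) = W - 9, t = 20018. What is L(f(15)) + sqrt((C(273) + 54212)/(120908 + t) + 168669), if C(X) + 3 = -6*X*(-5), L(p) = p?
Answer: 6 + sqrt(3349798321580918)/140926 ≈ 416.69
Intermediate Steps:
f(W) = -9 + W
C(X) = -3 + 30*X (C(X) = -3 - 6*X*(-5) = -3 + 30*X)
L(f(15)) + sqrt((C(273) + 54212)/(120908 + t) + 168669) = (-9 + 15) + sqrt(((-3 + 30*273) + 54212)/(120908 + 20018) + 168669) = 6 + sqrt(((-3 + 8190) + 54212)/140926 + 168669) = 6 + sqrt((8187 + 54212)*(1/140926) + 168669) = 6 + sqrt(62399*(1/140926) + 168669) = 6 + sqrt(62399/140926 + 168669) = 6 + sqrt(23769909893/140926) = 6 + sqrt(3349798321580918)/140926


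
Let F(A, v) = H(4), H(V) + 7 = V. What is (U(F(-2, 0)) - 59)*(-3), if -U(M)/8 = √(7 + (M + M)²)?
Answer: 177 + 24*√43 ≈ 334.38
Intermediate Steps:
H(V) = -7 + V
F(A, v) = -3 (F(A, v) = -7 + 4 = -3)
U(M) = -8*√(7 + 4*M²) (U(M) = -8*√(7 + (M + M)²) = -8*√(7 + (2*M)²) = -8*√(7 + 4*M²))
(U(F(-2, 0)) - 59)*(-3) = (-8*√(7 + 4*(-3)²) - 59)*(-3) = (-8*√(7 + 4*9) - 59)*(-3) = (-8*√(7 + 36) - 59)*(-3) = (-8*√43 - 59)*(-3) = (-59 - 8*√43)*(-3) = 177 + 24*√43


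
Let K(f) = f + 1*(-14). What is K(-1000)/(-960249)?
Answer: 338/320083 ≈ 0.0010560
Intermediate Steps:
K(f) = -14 + f (K(f) = f - 14 = -14 + f)
K(-1000)/(-960249) = (-14 - 1000)/(-960249) = -1014*(-1/960249) = 338/320083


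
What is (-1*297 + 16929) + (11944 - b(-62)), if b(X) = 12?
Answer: 28564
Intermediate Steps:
(-1*297 + 16929) + (11944 - b(-62)) = (-1*297 + 16929) + (11944 - 1*12) = (-297 + 16929) + (11944 - 12) = 16632 + 11932 = 28564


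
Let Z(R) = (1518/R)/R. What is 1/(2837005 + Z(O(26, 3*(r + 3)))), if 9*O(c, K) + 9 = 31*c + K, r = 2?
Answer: 329672/935281173839 ≈ 3.5248e-7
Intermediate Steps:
O(c, K) = -1 + K/9 + 31*c/9 (O(c, K) = -1 + (31*c + K)/9 = -1 + (K + 31*c)/9 = -1 + (K/9 + 31*c/9) = -1 + K/9 + 31*c/9)
Z(R) = 1518/R²
1/(2837005 + Z(O(26, 3*(r + 3)))) = 1/(2837005 + 1518/(-1 + (3*(2 + 3))/9 + (31/9)*26)²) = 1/(2837005 + 1518/(-1 + (3*5)/9 + 806/9)²) = 1/(2837005 + 1518/(-1 + (⅑)*15 + 806/9)²) = 1/(2837005 + 1518/(-1 + 5/3 + 806/9)²) = 1/(2837005 + 1518/(812/9)²) = 1/(2837005 + 1518*(81/659344)) = 1/(2837005 + 61479/329672) = 1/(935281173839/329672) = 329672/935281173839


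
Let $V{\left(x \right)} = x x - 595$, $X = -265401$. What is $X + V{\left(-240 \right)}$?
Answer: $-208396$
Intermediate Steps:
$V{\left(x \right)} = -595 + x^{2}$ ($V{\left(x \right)} = x^{2} - 595 = -595 + x^{2}$)
$X + V{\left(-240 \right)} = -265401 - \left(595 - \left(-240\right)^{2}\right) = -265401 + \left(-595 + 57600\right) = -265401 + 57005 = -208396$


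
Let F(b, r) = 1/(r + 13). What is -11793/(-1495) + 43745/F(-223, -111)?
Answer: -6409068157/1495 ≈ -4.2870e+6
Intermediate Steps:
F(b, r) = 1/(13 + r)
-11793/(-1495) + 43745/F(-223, -111) = -11793/(-1495) + 43745/(1/(13 - 111)) = -11793*(-1/1495) + 43745/(1/(-98)) = 11793/1495 + 43745/(-1/98) = 11793/1495 + 43745*(-98) = 11793/1495 - 4287010 = -6409068157/1495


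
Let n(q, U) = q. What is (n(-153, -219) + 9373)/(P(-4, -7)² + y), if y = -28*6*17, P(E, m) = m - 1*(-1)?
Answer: -461/141 ≈ -3.2695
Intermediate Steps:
P(E, m) = 1 + m (P(E, m) = m + 1 = 1 + m)
y = -2856 (y = -168*17 = -2856)
(n(-153, -219) + 9373)/(P(-4, -7)² + y) = (-153 + 9373)/((1 - 7)² - 2856) = 9220/((-6)² - 2856) = 9220/(36 - 2856) = 9220/(-2820) = 9220*(-1/2820) = -461/141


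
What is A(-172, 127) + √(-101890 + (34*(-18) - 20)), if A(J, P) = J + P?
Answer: -45 + I*√102522 ≈ -45.0 + 320.19*I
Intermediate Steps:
A(-172, 127) + √(-101890 + (34*(-18) - 20)) = (-172 + 127) + √(-101890 + (34*(-18) - 20)) = -45 + √(-101890 + (-612 - 20)) = -45 + √(-101890 - 632) = -45 + √(-102522) = -45 + I*√102522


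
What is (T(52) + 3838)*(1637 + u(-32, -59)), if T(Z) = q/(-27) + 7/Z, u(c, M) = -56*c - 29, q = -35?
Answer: 4581976850/351 ≈ 1.3054e+7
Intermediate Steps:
u(c, M) = -29 - 56*c
T(Z) = 35/27 + 7/Z (T(Z) = -35/(-27) + 7/Z = -35*(-1/27) + 7/Z = 35/27 + 7/Z)
(T(52) + 3838)*(1637 + u(-32, -59)) = ((35/27 + 7/52) + 3838)*(1637 + (-29 - 56*(-32))) = ((35/27 + 7*(1/52)) + 3838)*(1637 + (-29 + 1792)) = ((35/27 + 7/52) + 3838)*(1637 + 1763) = (2009/1404 + 3838)*3400 = (5390561/1404)*3400 = 4581976850/351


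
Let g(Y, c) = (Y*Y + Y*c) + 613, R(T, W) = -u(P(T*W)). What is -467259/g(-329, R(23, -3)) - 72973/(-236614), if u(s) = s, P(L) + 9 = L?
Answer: -52244625605/9842195944 ≈ -5.3082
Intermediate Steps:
P(L) = -9 + L
R(T, W) = 9 - T*W (R(T, W) = -(-9 + T*W) = 9 - T*W)
g(Y, c) = 613 + Y² + Y*c (g(Y, c) = (Y² + Y*c) + 613 = 613 + Y² + Y*c)
-467259/g(-329, R(23, -3)) - 72973/(-236614) = -467259/(613 + (-329)² - 329*(9 - 1*23*(-3))) - 72973/(-236614) = -467259/(613 + 108241 - 329*(9 + 69)) - 72973*(-1/236614) = -467259/(613 + 108241 - 329*78) + 72973/236614 = -467259/(613 + 108241 - 25662) + 72973/236614 = -467259/83192 + 72973/236614 = -52244625605/9842195944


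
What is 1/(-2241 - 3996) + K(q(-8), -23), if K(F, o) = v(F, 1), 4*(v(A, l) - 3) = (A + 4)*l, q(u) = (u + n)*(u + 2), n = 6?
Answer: 43658/6237 ≈ 6.9998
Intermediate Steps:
q(u) = (2 + u)*(6 + u) (q(u) = (u + 6)*(u + 2) = (6 + u)*(2 + u) = (2 + u)*(6 + u))
v(A, l) = 3 + l*(4 + A)/4 (v(A, l) = 3 + ((A + 4)*l)/4 = 3 + ((4 + A)*l)/4 = 3 + (l*(4 + A))/4 = 3 + l*(4 + A)/4)
K(F, o) = 4 + F/4 (K(F, o) = 3 + 1 + (¼)*F*1 = 3 + 1 + F/4 = 4 + F/4)
1/(-2241 - 3996) + K(q(-8), -23) = 1/(-2241 - 3996) + (4 + (12 + (-8)² + 8*(-8))/4) = 1/(-6237) + (4 + (12 + 64 - 64)/4) = -1/6237 + (4 + (¼)*12) = -1/6237 + (4 + 3) = -1/6237 + 7 = 43658/6237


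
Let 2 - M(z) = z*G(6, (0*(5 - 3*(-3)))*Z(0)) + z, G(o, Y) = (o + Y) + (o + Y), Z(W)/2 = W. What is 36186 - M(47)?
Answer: 36795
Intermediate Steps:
Z(W) = 2*W
G(o, Y) = 2*Y + 2*o (G(o, Y) = (Y + o) + (Y + o) = 2*Y + 2*o)
M(z) = 2 - 13*z (M(z) = 2 - (z*(2*((0*(5 - 3*(-3)))*(2*0)) + 2*6) + z) = 2 - (z*(2*((0*(5 + 9))*0) + 12) + z) = 2 - (z*(2*((0*14)*0) + 12) + z) = 2 - (z*(2*(0*0) + 12) + z) = 2 - (z*(2*0 + 12) + z) = 2 - (z*(0 + 12) + z) = 2 - (z*12 + z) = 2 - (12*z + z) = 2 - 13*z)
36186 - M(47) = 36186 - (2 - 13*47) = 36186 - (2 - 611) = 36186 - 1*(-609) = 36186 + 609 = 36795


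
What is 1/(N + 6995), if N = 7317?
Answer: 1/14312 ≈ 6.9871e-5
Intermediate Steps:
1/(N + 6995) = 1/(7317 + 6995) = 1/14312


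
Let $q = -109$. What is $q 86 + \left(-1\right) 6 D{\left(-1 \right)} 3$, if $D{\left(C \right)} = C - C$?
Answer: $-9374$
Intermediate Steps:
$D{\left(C \right)} = 0$
$q 86 + \left(-1\right) 6 D{\left(-1 \right)} 3 = \left(-109\right) 86 + \left(-1\right) 6 \cdot 0 \cdot 3 = -9374 + \left(-6\right) 0 \cdot 3 = -9374 + 0 \cdot 3 = -9374 + 0 = -9374$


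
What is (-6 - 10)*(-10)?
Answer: 160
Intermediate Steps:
(-6 - 10)*(-10) = -16*(-10) = 160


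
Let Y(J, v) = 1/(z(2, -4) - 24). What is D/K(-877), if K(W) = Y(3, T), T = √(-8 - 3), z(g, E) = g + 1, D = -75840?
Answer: 1592640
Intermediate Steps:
z(g, E) = 1 + g
T = I*√11 (T = √(-11) = I*√11 ≈ 3.3166*I)
Y(J, v) = -1/21 (Y(J, v) = 1/((1 + 2) - 24) = 1/(3 - 24) = 1/(-21) = -1/21)
K(W) = -1/21
D/K(-877) = -75840/(-1/21) = -75840*(-21) = 1592640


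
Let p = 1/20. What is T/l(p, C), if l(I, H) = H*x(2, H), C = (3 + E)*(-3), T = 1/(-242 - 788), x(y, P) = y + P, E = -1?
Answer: -1/24720 ≈ -4.0453e-5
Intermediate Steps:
x(y, P) = P + y
T = -1/1030 (T = 1/(-1030) = -1/1030 ≈ -0.00097087)
p = 1/20 ≈ 0.050000
C = -6 (C = (3 - 1)*(-3) = 2*(-3) = -6)
l(I, H) = H*(2 + H) (l(I, H) = H*(H + 2) = H*(2 + H))
T/l(p, C) = -(-1/(6*(2 - 6)))/1030 = -1/(1030*((-6*(-4)))) = -1/1030/24 = -1/1030*1/24 = -1/24720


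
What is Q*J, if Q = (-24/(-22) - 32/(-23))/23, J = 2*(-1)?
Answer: -1256/5819 ≈ -0.21584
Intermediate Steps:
J = -2
Q = 628/5819 (Q = (-24*(-1/22) - 32*(-1/23))*(1/23) = (12/11 + 32/23)*(1/23) = (628/253)*(1/23) = 628/5819 ≈ 0.10792)
Q*J = (628/5819)*(-2) = -1256/5819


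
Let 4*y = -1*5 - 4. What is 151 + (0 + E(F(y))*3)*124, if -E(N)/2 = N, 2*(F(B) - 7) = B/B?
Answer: -5429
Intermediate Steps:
y = -9/4 (y = (-1*5 - 4)/4 = (-5 - 4)/4 = (¼)*(-9) = -9/4 ≈ -2.2500)
F(B) = 15/2 (F(B) = 7 + (B/B)/2 = 7 + (½)*1 = 7 + ½ = 15/2)
E(N) = -2*N
151 + (0 + E(F(y))*3)*124 = 151 + (0 - 2*15/2*3)*124 = 151 + (0 - 15*3)*124 = 151 + (0 - 45)*124 = 151 - 45*124 = 151 - 5580 = -5429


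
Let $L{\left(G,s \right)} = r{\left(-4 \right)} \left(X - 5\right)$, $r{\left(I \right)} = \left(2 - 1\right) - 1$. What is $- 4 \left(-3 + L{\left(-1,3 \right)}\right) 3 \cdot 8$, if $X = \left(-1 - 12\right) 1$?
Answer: $288$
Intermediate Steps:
$r{\left(I \right)} = 0$ ($r{\left(I \right)} = 1 - 1 = 0$)
$X = -13$ ($X = \left(-1 - 12\right) 1 = \left(-13\right) 1 = -13$)
$L{\left(G,s \right)} = 0$ ($L{\left(G,s \right)} = 0 \left(-13 - 5\right) = 0 \left(-18\right) = 0$)
$- 4 \left(-3 + L{\left(-1,3 \right)}\right) 3 \cdot 8 = - 4 \left(-3 + 0\right) 3 \cdot 8 = - 4 \left(\left(-3\right) 3\right) 8 = \left(-4\right) \left(-9\right) 8 = 36 \cdot 8 = 288$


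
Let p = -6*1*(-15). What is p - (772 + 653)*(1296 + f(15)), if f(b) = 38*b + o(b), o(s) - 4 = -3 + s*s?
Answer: -2981010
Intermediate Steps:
o(s) = 1 + s² (o(s) = 4 + (-3 + s*s) = 4 + (-3 + s²) = 1 + s²)
f(b) = 1 + b² + 38*b (f(b) = 38*b + (1 + b²) = 1 + b² + 38*b)
p = 90 (p = -6*(-15) = 90)
p - (772 + 653)*(1296 + f(15)) = 90 - (772 + 653)*(1296 + (1 + 15² + 38*15)) = 90 - 1425*(1296 + (1 + 225 + 570)) = 90 - 1425*(1296 + 796) = 90 - 1425*2092 = 90 - 1*2981100 = 90 - 2981100 = -2981010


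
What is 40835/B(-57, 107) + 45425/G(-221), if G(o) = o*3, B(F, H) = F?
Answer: -3295870/4199 ≈ -784.92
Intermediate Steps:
G(o) = 3*o
40835/B(-57, 107) + 45425/G(-221) = 40835/(-57) + 45425/((3*(-221))) = 40835*(-1/57) + 45425/(-663) = -40835/57 + 45425*(-1/663) = -40835/57 - 45425/663 = -3295870/4199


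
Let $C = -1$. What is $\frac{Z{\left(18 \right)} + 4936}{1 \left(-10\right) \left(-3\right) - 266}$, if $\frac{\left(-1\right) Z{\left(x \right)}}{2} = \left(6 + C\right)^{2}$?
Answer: $- \frac{2443}{118} \approx -20.703$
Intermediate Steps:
$Z{\left(x \right)} = -50$ ($Z{\left(x \right)} = - 2 \left(6 - 1\right)^{2} = - 2 \cdot 5^{2} = \left(-2\right) 25 = -50$)
$\frac{Z{\left(18 \right)} + 4936}{1 \left(-10\right) \left(-3\right) - 266} = \frac{-50 + 4936}{1 \left(-10\right) \left(-3\right) - 266} = \frac{4886}{\left(-10\right) \left(-3\right) - 266} = \frac{4886}{30 - 266} = \frac{4886}{-236} = 4886 \left(- \frac{1}{236}\right) = - \frac{2443}{118}$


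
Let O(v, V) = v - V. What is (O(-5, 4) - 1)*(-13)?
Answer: 130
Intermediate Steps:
(O(-5, 4) - 1)*(-13) = ((-5 - 1*4) - 1)*(-13) = ((-5 - 4) - 1)*(-13) = (-9 - 1)*(-13) = -10*(-13) = 130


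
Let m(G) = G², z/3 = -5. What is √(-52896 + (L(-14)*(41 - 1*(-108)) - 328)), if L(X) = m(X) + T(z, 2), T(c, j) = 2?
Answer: I*√23722 ≈ 154.02*I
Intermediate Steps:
z = -15 (z = 3*(-5) = -15)
L(X) = 2 + X² (L(X) = X² + 2 = 2 + X²)
√(-52896 + (L(-14)*(41 - 1*(-108)) - 328)) = √(-52896 + ((2 + (-14)²)*(41 - 1*(-108)) - 328)) = √(-52896 + ((2 + 196)*(41 + 108) - 328)) = √(-52896 + (198*149 - 328)) = √(-52896 + (29502 - 328)) = √(-52896 + 29174) = √(-23722) = I*√23722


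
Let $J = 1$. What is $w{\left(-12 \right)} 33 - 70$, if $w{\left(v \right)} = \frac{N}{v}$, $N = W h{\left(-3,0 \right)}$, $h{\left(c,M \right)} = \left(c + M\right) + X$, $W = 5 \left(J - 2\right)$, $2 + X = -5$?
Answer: $- \frac{415}{2} \approx -207.5$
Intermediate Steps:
$X = -7$ ($X = -2 - 5 = -7$)
$W = -5$ ($W = 5 \left(1 - 2\right) = 5 \left(-1\right) = -5$)
$h{\left(c,M \right)} = -7 + M + c$ ($h{\left(c,M \right)} = \left(c + M\right) - 7 = \left(M + c\right) - 7 = -7 + M + c$)
$N = 50$ ($N = - 5 \left(-7 + 0 - 3\right) = \left(-5\right) \left(-10\right) = 50$)
$w{\left(v \right)} = \frac{50}{v}$
$w{\left(-12 \right)} 33 - 70 = \frac{50}{-12} \cdot 33 - 70 = 50 \left(- \frac{1}{12}\right) 33 - 70 = \left(- \frac{25}{6}\right) 33 - 70 = - \frac{275}{2} - 70 = - \frac{415}{2}$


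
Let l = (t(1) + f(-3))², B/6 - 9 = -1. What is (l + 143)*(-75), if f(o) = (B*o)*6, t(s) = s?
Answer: -55868400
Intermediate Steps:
B = 48 (B = 54 + 6*(-1) = 54 - 6 = 48)
f(o) = 288*o (f(o) = (48*o)*6 = 288*o)
l = 744769 (l = (1 + 288*(-3))² = (1 - 864)² = (-863)² = 744769)
(l + 143)*(-75) = (744769 + 143)*(-75) = 744912*(-75) = -55868400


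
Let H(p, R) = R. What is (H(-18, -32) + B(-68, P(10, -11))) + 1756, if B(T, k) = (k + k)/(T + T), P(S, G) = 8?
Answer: 29306/17 ≈ 1723.9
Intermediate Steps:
B(T, k) = k/T (B(T, k) = (2*k)/((2*T)) = (2*k)*(1/(2*T)) = k/T)
(H(-18, -32) + B(-68, P(10, -11))) + 1756 = (-32 + 8/(-68)) + 1756 = (-32 + 8*(-1/68)) + 1756 = (-32 - 2/17) + 1756 = -546/17 + 1756 = 29306/17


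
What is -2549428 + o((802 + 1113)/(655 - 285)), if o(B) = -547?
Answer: -2549975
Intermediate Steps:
-2549428 + o((802 + 1113)/(655 - 285)) = -2549428 - 547 = -2549975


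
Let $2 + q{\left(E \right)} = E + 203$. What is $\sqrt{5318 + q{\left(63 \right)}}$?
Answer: $\sqrt{5582} \approx 74.713$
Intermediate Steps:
$q{\left(E \right)} = 201 + E$ ($q{\left(E \right)} = -2 + \left(E + 203\right) = -2 + \left(203 + E\right) = 201 + E$)
$\sqrt{5318 + q{\left(63 \right)}} = \sqrt{5318 + \left(201 + 63\right)} = \sqrt{5318 + 264} = \sqrt{5582}$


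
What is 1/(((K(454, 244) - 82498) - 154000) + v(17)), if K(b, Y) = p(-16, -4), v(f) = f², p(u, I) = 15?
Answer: -1/236194 ≈ -4.2338e-6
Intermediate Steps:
K(b, Y) = 15
1/(((K(454, 244) - 82498) - 154000) + v(17)) = 1/(((15 - 82498) - 154000) + 17²) = 1/((-82483 - 154000) + 289) = 1/(-236483 + 289) = 1/(-236194) = -1/236194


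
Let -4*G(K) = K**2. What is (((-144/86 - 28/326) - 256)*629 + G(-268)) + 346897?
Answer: 1169169651/7009 ≈ 1.6681e+5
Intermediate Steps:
G(K) = -K**2/4
(((-144/86 - 28/326) - 256)*629 + G(-268)) + 346897 = (((-144/86 - 28/326) - 256)*629 - 1/4*(-268)**2) + 346897 = (((-144*1/86 - 28*1/326) - 256)*629 - 1/4*71824) + 346897 = (((-72/43 - 14/163) - 256)*629 - 17956) + 346897 = ((-12338/7009 - 256)*629 - 17956) + 346897 = (-1806642/7009*629 - 17956) + 346897 = (-1136377818/7009 - 17956) + 346897 = -1262231422/7009 + 346897 = 1169169651/7009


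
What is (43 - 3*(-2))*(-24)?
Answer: -1176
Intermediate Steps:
(43 - 3*(-2))*(-24) = (43 + 6)*(-24) = 49*(-24) = -1176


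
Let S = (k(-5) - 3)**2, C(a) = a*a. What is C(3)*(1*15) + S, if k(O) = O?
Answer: 199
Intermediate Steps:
C(a) = a**2
S = 64 (S = (-5 - 3)**2 = (-8)**2 = 64)
C(3)*(1*15) + S = 3**2*(1*15) + 64 = 9*15 + 64 = 135 + 64 = 199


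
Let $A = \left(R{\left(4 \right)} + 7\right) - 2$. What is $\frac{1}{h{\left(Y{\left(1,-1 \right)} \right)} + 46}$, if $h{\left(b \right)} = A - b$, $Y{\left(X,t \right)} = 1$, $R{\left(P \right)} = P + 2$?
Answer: $\frac{1}{56} \approx 0.017857$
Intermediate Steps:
$R{\left(P \right)} = 2 + P$
$A = 11$ ($A = \left(\left(2 + 4\right) + 7\right) - 2 = \left(6 + 7\right) - 2 = 13 - 2 = 11$)
$h{\left(b \right)} = 11 - b$
$\frac{1}{h{\left(Y{\left(1,-1 \right)} \right)} + 46} = \frac{1}{\left(11 - 1\right) + 46} = \frac{1}{10 + 46} = \frac{1}{56}$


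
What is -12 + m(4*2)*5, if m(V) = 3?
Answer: 3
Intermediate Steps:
-12 + m(4*2)*5 = -12 + 3*5 = -12 + 15 = 3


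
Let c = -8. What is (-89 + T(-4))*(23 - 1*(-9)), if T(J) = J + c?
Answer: -3232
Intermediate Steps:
T(J) = -8 + J (T(J) = J - 8 = -8 + J)
(-89 + T(-4))*(23 - 1*(-9)) = (-89 + (-8 - 4))*(23 - 1*(-9)) = (-89 - 12)*(23 + 9) = -101*32 = -3232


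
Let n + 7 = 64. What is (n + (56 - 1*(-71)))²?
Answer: 33856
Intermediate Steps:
n = 57 (n = -7 + 64 = 57)
(n + (56 - 1*(-71)))² = (57 + (56 - 1*(-71)))² = (57 + (56 + 71))² = (57 + 127)² = 184² = 33856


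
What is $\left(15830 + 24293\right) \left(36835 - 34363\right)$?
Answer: $99184056$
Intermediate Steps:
$\left(15830 + 24293\right) \left(36835 - 34363\right) = 40123 \cdot 2472 = 99184056$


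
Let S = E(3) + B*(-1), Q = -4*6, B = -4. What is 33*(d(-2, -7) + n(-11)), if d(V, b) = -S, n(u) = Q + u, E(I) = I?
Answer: -1386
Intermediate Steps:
Q = -24
S = 7 (S = 3 - 4*(-1) = 3 + 4 = 7)
n(u) = -24 + u
d(V, b) = -7 (d(V, b) = -1*7 = -7)
33*(d(-2, -7) + n(-11)) = 33*(-7 + (-24 - 11)) = 33*(-7 - 35) = 33*(-42) = -1386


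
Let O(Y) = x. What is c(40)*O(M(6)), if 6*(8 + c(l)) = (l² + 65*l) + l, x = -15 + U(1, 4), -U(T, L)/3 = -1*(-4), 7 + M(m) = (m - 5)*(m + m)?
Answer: -18864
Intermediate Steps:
M(m) = -7 + 2*m*(-5 + m) (M(m) = -7 + (m - 5)*(m + m) = -7 + (-5 + m)*(2*m) = -7 + 2*m*(-5 + m))
U(T, L) = -12 (U(T, L) = -(-3)*(-4) = -3*4 = -12)
x = -27 (x = -15 - 12 = -27)
O(Y) = -27
c(l) = -8 + 11*l + l²/6 (c(l) = -8 + ((l² + 65*l) + l)/6 = -8 + (l² + 66*l)/6 = -8 + (11*l + l²/6) = -8 + 11*l + l²/6)
c(40)*O(M(6)) = (-8 + 11*40 + (⅙)*40²)*(-27) = (-8 + 440 + (⅙)*1600)*(-27) = (-8 + 440 + 800/3)*(-27) = (2096/3)*(-27) = -18864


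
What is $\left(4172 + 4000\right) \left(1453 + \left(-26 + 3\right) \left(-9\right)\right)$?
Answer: $13565520$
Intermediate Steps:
$\left(4172 + 4000\right) \left(1453 + \left(-26 + 3\right) \left(-9\right)\right) = 8172 \left(1453 - -207\right) = 8172 \left(1453 + 207\right) = 8172 \cdot 1660 = 13565520$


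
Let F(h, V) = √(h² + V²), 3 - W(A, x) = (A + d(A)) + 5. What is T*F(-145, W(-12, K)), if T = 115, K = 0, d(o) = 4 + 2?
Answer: 115*√21041 ≈ 16681.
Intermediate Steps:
d(o) = 6
W(A, x) = -8 - A (W(A, x) = 3 - ((A + 6) + 5) = 3 - ((6 + A) + 5) = 3 - (11 + A) = 3 + (-11 - A) = -8 - A)
F(h, V) = √(V² + h²)
T*F(-145, W(-12, K)) = 115*√((-8 - 1*(-12))² + (-145)²) = 115*√((-8 + 12)² + 21025) = 115*√(4² + 21025) = 115*√(16 + 21025) = 115*√21041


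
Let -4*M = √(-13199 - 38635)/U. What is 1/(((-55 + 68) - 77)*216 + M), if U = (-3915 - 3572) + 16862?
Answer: -3240000000000/44789760000008639 + 6250*I*√51834/44789760000008639 ≈ -7.2338e-5 + 3.1769e-11*I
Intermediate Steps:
U = 9375 (U = -7487 + 16862 = 9375)
M = -I*√51834/37500 (M = -√(-13199 - 38635)/(4*9375) = -√(-51834)/(4*9375) = -I*√51834/(4*9375) = -I*√51834/37500 ≈ -0.0060712*I)
1/(((-55 + 68) - 77)*216 + M) = 1/(((-55 + 68) - 77)*216 - I*√51834/37500) = 1/((13 - 77)*216 - I*√51834/37500) = 1/(-64*216 - I*√51834/37500) = 1/(-13824 - I*√51834/37500)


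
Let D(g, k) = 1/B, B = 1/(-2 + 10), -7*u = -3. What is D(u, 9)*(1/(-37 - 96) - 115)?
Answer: -122368/133 ≈ -920.06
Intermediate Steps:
u = 3/7 (u = -⅐*(-3) = 3/7 ≈ 0.42857)
B = ⅛ (B = 1/8 = ⅛ ≈ 0.12500)
D(g, k) = 8 (D(g, k) = 1/(⅛) = 8)
D(u, 9)*(1/(-37 - 96) - 115) = 8*(1/(-37 - 96) - 115) = 8*(1/(-133) - 115) = 8*(-1/133 - 115) = 8*(-15296/133) = -122368/133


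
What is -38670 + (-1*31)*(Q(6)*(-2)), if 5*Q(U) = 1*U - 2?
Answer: -193102/5 ≈ -38620.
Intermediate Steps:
Q(U) = -⅖ + U/5 (Q(U) = (1*U - 2)/5 = (U - 2)/5 = (-2 + U)/5 = -⅖ + U/5)
-38670 + (-1*31)*(Q(6)*(-2)) = -38670 + (-1*31)*((-⅖ + (⅕)*6)*(-2)) = -38670 - 31*(-⅖ + 6/5)*(-2) = -38670 - 124*(-2)/5 = -38670 - 31*(-8/5) = -38670 + 248/5 = -193102/5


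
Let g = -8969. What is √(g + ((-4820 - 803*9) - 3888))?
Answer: 2*I*√6226 ≈ 157.81*I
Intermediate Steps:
√(g + ((-4820 - 803*9) - 3888)) = √(-8969 + ((-4820 - 803*9) - 3888)) = √(-8969 + ((-4820 - 7227) - 3888)) = √(-8969 + (-12047 - 3888)) = √(-8969 - 15935) = √(-24904) = 2*I*√6226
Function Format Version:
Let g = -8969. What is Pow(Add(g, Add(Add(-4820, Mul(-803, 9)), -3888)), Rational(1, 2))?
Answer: Mul(2, I, Pow(6226, Rational(1, 2))) ≈ Mul(157.81, I)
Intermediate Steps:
Pow(Add(g, Add(Add(-4820, Mul(-803, 9)), -3888)), Rational(1, 2)) = Pow(Add(-8969, Add(Add(-4820, Mul(-803, 9)), -3888)), Rational(1, 2)) = Pow(Add(-8969, Add(Add(-4820, -7227), -3888)), Rational(1, 2)) = Pow(Add(-8969, Add(-12047, -3888)), Rational(1, 2)) = Pow(Add(-8969, -15935), Rational(1, 2)) = Pow(-24904, Rational(1, 2)) = Mul(2, I, Pow(6226, Rational(1, 2)))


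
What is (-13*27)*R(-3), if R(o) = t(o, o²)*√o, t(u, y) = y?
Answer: -3159*I*√3 ≈ -5471.5*I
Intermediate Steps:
R(o) = o^(5/2) (R(o) = o²*√o = o^(5/2))
(-13*27)*R(-3) = (-13*27)*(-3)^(5/2) = -3159*I*√3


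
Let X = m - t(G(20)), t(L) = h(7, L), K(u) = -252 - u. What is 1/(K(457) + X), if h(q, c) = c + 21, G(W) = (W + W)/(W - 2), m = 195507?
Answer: 9/1752973 ≈ 5.1341e-6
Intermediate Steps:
G(W) = 2*W/(-2 + W) (G(W) = (2*W)/(-2 + W) = 2*W/(-2 + W))
h(q, c) = 21 + c
t(L) = 21 + L
X = 1759354/9 (X = 195507 - (21 + 2*20/(-2 + 20)) = 195507 - (21 + 2*20/18) = 195507 - (21 + 2*20*(1/18)) = 195507 - (21 + 20/9) = 195507 - 1*209/9 = 195507 - 209/9 = 1759354/9 ≈ 1.9548e+5)
1/(K(457) + X) = 1/((-252 - 1*457) + 1759354/9) = 1/((-252 - 457) + 1759354/9) = 1/(-709 + 1759354/9) = 1/(1752973/9) = 9/1752973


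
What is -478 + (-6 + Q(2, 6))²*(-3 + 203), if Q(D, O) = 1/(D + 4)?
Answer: 56948/9 ≈ 6327.6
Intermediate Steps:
Q(D, O) = 1/(4 + D)
-478 + (-6 + Q(2, 6))²*(-3 + 203) = -478 + (-6 + 1/(4 + 2))²*(-3 + 203) = -478 + (-6 + 1/6)²*200 = -478 + (-6 + ⅙)²*200 = -478 + (-35/6)²*200 = -478 + (1225/36)*200 = -478 + 61250/9 = 56948/9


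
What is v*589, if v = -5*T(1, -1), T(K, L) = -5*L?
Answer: -14725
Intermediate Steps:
v = -25 (v = -(-25)*(-1) = -5*5 = -25)
v*589 = -25*589 = -14725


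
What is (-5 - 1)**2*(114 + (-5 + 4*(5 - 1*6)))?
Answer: 3780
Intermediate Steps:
(-5 - 1)**2*(114 + (-5 + 4*(5 - 1*6))) = (-6)**2*(114 + (-5 + 4*(5 - 6))) = 36*(114 + (-5 + 4*(-1))) = 36*(114 + (-5 - 4)) = 36*(114 - 9) = 36*105 = 3780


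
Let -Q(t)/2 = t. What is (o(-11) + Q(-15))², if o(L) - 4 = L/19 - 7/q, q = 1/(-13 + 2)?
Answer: 4401604/361 ≈ 12193.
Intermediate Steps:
Q(t) = -2*t
q = -1/11 (q = 1/(-11) = -1/11 ≈ -0.090909)
o(L) = 81 + L/19 (o(L) = 4 + (L/19 - 7/(-1/11)) = 4 + (L*(1/19) - 7*(-11)) = 4 + (L/19 + 77) = 4 + (77 + L/19) = 81 + L/19)
(o(-11) + Q(-15))² = ((81 + (1/19)*(-11)) - 2*(-15))² = ((81 - 11/19) + 30)² = (1528/19 + 30)² = (2098/19)² = 4401604/361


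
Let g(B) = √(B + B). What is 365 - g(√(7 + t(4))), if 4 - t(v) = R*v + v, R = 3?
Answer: 365 - 5^(¼)*(1 + I) ≈ 363.5 - 1.4953*I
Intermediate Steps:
t(v) = 4 - 4*v (t(v) = 4 - (3*v + v) = 4 - 4*v)
g(B) = √2*√B (g(B) = √(2*B) = √2*√B)
365 - g(√(7 + t(4))) = 365 - √2*√(√(7 + (4 - 4*4))) = 365 - √2*√(√(7 + (4 - 16))) = 365 - √2*√(√(7 - 12)) = 365 - √2*√(√(-5)) = 365 - √2*√(I*√5) = 365 - √2*5^(¼)*√I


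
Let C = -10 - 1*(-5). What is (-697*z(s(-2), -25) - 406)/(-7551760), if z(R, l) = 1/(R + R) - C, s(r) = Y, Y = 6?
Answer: 47389/90621120 ≈ 0.00052294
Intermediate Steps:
C = -5 (C = -10 + 5 = -5)
s(r) = 6
z(R, l) = 5 + 1/(2*R) (z(R, l) = 1/(R + R) - 1*(-5) = 1/(2*R) + 5 = 5 + 1/(2*R))
(-697*z(s(-2), -25) - 406)/(-7551760) = (-697*(5 + (1/2)/6) - 406)/(-7551760) = (-697*(5 + (1/2)*(1/6)) - 406)*(-1/7551760) = (-697*(5 + 1/12) - 406)*(-1/7551760) = (-697*61/12 - 406)*(-1/7551760) = (-42517/12 - 406)*(-1/7551760) = -47389/12*(-1/7551760) = 47389/90621120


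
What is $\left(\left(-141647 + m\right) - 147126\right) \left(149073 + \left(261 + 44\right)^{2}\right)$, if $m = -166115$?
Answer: $-110127475024$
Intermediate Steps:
$\left(\left(-141647 + m\right) - 147126\right) \left(149073 + \left(261 + 44\right)^{2}\right) = \left(\left(-141647 - 166115\right) - 147126\right) \left(149073 + \left(261 + 44\right)^{2}\right) = \left(-307762 - 147126\right) \left(149073 + 305^{2}\right) = - 454888 \left(149073 + 93025\right) = \left(-454888\right) 242098 = -110127475024$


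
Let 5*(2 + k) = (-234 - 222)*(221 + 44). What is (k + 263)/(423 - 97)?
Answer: -23907/326 ≈ -73.334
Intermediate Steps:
k = -24170 (k = -2 + ((-234 - 222)*(221 + 44))/5 = -2 + (-456*265)/5 = -2 + (⅕)*(-120840) = -2 - 24168 = -24170)
(k + 263)/(423 - 97) = (-24170 + 263)/(423 - 97) = -23907/326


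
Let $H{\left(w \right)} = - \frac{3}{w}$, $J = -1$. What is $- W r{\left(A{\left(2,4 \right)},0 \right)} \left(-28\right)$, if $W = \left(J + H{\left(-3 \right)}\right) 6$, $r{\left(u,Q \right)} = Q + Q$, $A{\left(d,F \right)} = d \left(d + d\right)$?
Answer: $0$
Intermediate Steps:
$A{\left(d,F \right)} = 2 d^{2}$ ($A{\left(d,F \right)} = d 2 d = 2 d^{2}$)
$r{\left(u,Q \right)} = 2 Q$
$W = 0$ ($W = \left(-1 - \frac{3}{-3}\right) 6 = \left(-1 - -1\right) 6 = \left(-1 + 1\right) 6 = 0 \cdot 6 = 0$)
$- W r{\left(A{\left(2,4 \right)},0 \right)} \left(-28\right) = - 0 \cdot 2 \cdot 0 \left(-28\right) = - 0 \cdot 0 \left(-28\right) = - 0 \left(-28\right) = \left(-1\right) 0 = 0$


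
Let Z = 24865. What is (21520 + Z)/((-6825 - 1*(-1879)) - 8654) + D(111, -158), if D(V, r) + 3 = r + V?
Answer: -145277/2720 ≈ -53.411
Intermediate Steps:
D(V, r) = -3 + V + r (D(V, r) = -3 + (r + V) = -3 + (V + r) = -3 + V + r)
(21520 + Z)/((-6825 - 1*(-1879)) - 8654) + D(111, -158) = (21520 + 24865)/((-6825 - 1*(-1879)) - 8654) + (-3 + 111 - 158) = 46385/((-6825 + 1879) - 8654) - 50 = 46385/(-4946 - 8654) - 50 = 46385/(-13600) - 50 = 46385*(-1/13600) - 50 = -9277/2720 - 50 = -145277/2720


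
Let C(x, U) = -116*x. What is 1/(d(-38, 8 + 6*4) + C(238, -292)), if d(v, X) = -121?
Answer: -1/27729 ≈ -3.6063e-5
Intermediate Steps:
1/(d(-38, 8 + 6*4) + C(238, -292)) = 1/(-121 - 116*238) = 1/(-121 - 27608) = 1/(-27729) = -1/27729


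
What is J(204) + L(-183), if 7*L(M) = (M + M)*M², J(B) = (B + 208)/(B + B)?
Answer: -1250210627/714 ≈ -1.7510e+6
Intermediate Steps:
J(B) = (208 + B)/(2*B) (J(B) = (208 + B)/((2*B)) = (208 + B)*(1/(2*B)) = (208 + B)/(2*B))
L(M) = 2*M³/7 (L(M) = ((M + M)*M²)/7 = ((2*M)*M²)/7 = (2*M³)/7 = 2*M³/7)
J(204) + L(-183) = (½)*(208 + 204)/204 + (2/7)*(-183)³ = (½)*(1/204)*412 + (2/7)*(-6128487) = 103/102 - 12256974/7 = -1250210627/714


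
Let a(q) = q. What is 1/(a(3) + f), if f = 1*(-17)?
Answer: -1/14 ≈ -0.071429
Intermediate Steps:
f = -17
1/(a(3) + f) = 1/(3 - 17) = 1/(-14) = -1/14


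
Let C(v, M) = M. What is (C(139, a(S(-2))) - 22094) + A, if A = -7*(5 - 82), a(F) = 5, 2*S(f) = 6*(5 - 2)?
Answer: -21550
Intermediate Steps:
S(f) = 9 (S(f) = (6*(5 - 2))/2 = (6*3)/2 = (1/2)*18 = 9)
A = 539 (A = -7*(-77) = 539)
(C(139, a(S(-2))) - 22094) + A = (5 - 22094) + 539 = -22089 + 539 = -21550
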